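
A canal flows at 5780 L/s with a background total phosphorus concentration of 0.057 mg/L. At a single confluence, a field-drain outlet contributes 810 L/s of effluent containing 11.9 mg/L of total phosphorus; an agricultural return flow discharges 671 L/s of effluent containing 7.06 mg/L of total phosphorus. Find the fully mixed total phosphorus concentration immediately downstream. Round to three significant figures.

2.03 mg/L

Mass balance: C = (5780·0.05700 + 810.0·11.90 + 671.0·7.060) / 7261 = 14710/7261 = 2.025 mg/L.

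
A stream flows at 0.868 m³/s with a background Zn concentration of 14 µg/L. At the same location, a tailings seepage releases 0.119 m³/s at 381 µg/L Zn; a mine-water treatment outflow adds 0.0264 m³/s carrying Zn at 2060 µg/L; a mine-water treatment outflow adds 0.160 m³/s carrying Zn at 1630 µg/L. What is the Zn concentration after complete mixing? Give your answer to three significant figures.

Conservation of mass: C = (0.8680·14.00 + 0.1190·381.0 + 0.02640·2060 + 0.1600·1630) / 1.173 = 372.7/1.173 = 317.6 µg/L.

318 µg/L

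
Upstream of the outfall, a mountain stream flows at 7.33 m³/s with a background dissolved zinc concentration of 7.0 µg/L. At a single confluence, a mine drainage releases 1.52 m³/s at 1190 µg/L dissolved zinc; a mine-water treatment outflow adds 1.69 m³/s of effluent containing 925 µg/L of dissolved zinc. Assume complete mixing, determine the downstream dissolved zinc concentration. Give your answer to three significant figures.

Flow-weighted average: C = (7.330·7.000 + 1.520·1190 + 1.690·925.0) / 10.54 = 3423/10.54 = 324.8 µg/L.

325 µg/L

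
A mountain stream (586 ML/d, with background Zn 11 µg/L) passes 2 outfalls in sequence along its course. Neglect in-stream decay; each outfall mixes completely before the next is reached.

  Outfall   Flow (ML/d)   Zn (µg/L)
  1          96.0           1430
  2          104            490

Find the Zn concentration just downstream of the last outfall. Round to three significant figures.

248 µg/L

After outfall 1: Q = 586.0 + 96.00 = 682.0 ML/d; C = (586.0·11.00 + 96.00·1430)/682.0 = 210.7 µg/L.
After outfall 2: Q = 682.0 + 104.0 = 786.0 ML/d; C = (682.0·210.7 + 104.0·490.0)/786.0 = 247.7 µg/L.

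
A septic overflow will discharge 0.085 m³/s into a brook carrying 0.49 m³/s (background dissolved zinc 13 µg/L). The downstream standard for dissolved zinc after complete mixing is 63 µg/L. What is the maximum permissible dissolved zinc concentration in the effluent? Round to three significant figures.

At the limit, (Qr·Cr + Qe·Cₑ)/(Qr + Qe) = 63:
Cₑ = (0.5750·63 − 0.4900·13.00) / 0.08500 = 351.2 µg/L.

351 µg/L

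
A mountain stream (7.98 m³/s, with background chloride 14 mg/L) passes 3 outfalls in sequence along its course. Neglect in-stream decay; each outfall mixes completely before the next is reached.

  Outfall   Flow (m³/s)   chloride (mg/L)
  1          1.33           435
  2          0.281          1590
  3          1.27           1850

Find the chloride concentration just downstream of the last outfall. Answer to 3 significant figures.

321 mg/L

Below outfall 1: Q → 9.310 m³/s, C = (7.980·14.00 + 1.330·435.0)/9.310 = 74.14 mg/L.
Below outfall 2: Q → 9.591 m³/s, C = (9.310·74.14 + 0.2810·1590)/9.591 = 118.6 mg/L.
Below outfall 3: Q → 10.86 m³/s, C = (9.591·118.6 + 1.270·1850)/10.86 = 321.0 mg/L.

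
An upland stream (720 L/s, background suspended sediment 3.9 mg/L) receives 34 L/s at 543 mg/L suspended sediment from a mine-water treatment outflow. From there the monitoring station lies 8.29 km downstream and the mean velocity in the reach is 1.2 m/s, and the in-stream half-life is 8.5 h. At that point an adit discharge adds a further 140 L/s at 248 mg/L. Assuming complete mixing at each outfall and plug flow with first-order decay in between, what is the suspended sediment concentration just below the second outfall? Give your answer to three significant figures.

59.2 mg/L

Conservation of mass: C = (720.0·3.900 + 34.00·543.0) / 754.0 = 21270/754.0 = 28.21 mg/L; combined flow 754.0 L/s.
Travel time t = 8.29·1000 / 1.2 = 6908 s = 1.919 h.
Half-life 8.5 h → k = ln 2 / 8.5 = 0.08155 h⁻¹ = 1.957 d⁻¹.
After decay, C = 28.21 × e^(−kt) = 28.21 × 0.8551 = 24.12 mg/L.
Second outfall: C = (754.0·24.12 + 140.0·248.0)/894.0 = 59.18 mg/L.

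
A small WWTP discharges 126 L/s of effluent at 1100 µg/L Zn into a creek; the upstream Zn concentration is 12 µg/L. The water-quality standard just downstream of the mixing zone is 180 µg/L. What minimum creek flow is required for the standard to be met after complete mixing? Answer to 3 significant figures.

690 L/s

Set C_mix = 180: (Q·12.00 + 126.0·1100) / (Q + 126.0) = 180
→ Q = 126.0·(1100 − 180)/(180 − 12.00) = 690.0 L/s.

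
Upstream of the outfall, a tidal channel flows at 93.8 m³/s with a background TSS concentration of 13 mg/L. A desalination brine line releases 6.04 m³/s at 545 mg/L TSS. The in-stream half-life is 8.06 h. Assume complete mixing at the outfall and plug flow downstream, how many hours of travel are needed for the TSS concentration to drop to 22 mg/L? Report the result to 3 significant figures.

8.37 h

Mixed concentration C = ΣQC/ΣQ = (93.80·13.00 + 6.040·545.0) / 99.84 = 4511/99.84 = 45.18 mg/L.
Half-life 8.06 h → k = ln 2 / 8.06 = 0.08600 h⁻¹ = 2.064 d⁻¹.
45.18·exp(−k·t) = 22 → t = ln(45.18/22)/k = 30130 s = 8.369 h.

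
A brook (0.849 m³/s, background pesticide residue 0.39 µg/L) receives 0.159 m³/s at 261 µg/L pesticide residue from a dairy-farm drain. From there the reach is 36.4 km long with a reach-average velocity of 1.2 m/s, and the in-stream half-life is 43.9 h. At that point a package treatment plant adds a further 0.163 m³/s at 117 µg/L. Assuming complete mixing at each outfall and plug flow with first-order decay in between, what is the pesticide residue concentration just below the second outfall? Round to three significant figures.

Conservation of mass: C = (0.8490·0.3900 + 0.1590·261.0) / 1.008 = 41.83/1.008 = 41.50 µg/L; combined flow 1.008 m³/s.
Travel time t = 36.4·1000 / 1.2 = 30330 s = 8.426 h.
Half-life 43.9 h → k = ln 2 / 43.9 = 0.01579 h⁻¹ = 0.3789 d⁻¹.
First-order decay: C = 41.50·exp(−k·t) = 41.50·0.8754 = 36.33 µg/L.
Second outfall: C = (1.008·36.33 + 0.1630·117.0)/1.171 = 47.56 µg/L.

47.6 µg/L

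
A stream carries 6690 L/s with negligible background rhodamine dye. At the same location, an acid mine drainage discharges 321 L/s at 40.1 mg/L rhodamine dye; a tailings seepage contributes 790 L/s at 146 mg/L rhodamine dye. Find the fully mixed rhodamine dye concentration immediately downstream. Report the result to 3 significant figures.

Conservation of mass: C = (6690·0 + 321.0·40.10 + 790.0·146.0) / 7801 = 128200/7801 = 16.44 mg/L.

16.4 mg/L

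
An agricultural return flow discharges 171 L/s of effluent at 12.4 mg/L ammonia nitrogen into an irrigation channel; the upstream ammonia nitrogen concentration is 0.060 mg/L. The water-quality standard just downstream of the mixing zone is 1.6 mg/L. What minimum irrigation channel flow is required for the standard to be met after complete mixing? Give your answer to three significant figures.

1200 L/s

Set C_mix = 1.6: (Q·0.06000 + 171.0·12.40) / (Q + 171.0) = 1.6
→ Q = 171.0·(12.40 − 1.6)/(1.6 − 0.06000) = 1199 L/s.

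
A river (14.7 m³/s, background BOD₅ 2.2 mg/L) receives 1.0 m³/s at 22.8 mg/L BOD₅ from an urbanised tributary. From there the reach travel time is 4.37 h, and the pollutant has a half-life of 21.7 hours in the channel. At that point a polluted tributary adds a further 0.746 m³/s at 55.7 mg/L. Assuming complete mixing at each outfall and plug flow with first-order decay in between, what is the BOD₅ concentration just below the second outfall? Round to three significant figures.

Conservation of mass: C = (14.70·2.200 + 1.000·22.80) / 15.70 = 55.14/15.70 = 3.512 mg/L; combined flow 15.70 m³/s.
Half-life 21.7 h → k = ln 2 / 21.7 = 0.03194 h⁻¹ = 0.7666 d⁻¹.
Applying C = C₀e^(−kt): 3.512 × 0.8697 = 3.055 mg/L.
Second outfall: C = (15.70·3.055 + 0.7460·55.70)/16.45 = 5.443 mg/L.

5.44 mg/L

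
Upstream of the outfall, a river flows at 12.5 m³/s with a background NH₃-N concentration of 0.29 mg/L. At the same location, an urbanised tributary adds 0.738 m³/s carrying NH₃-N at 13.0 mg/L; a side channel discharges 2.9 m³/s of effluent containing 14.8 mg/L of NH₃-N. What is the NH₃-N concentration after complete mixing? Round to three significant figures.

After mixing, C = (12.50·0.2900 + 0.7380·13.00 + 2.900·14.80) / 16.14 = 56.14/16.14 = 3.479 mg/L.

3.48 mg/L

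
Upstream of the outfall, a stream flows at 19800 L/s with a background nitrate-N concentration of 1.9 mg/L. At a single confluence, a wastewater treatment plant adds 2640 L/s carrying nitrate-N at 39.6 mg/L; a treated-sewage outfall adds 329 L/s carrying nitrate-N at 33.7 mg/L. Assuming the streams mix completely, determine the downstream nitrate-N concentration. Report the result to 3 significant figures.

After mixing, C = (19800·1.900 + 2640·39.60 + 329.0·33.70) / 22770 = 153300/22770 = 6.731 mg/L.

6.73 mg/L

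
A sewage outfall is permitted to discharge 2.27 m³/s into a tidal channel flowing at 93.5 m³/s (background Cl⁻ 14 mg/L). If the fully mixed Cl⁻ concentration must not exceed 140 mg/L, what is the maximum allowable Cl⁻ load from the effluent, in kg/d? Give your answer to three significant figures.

Mass balance at the limit: 93.50·14.00 + 2.270·Cₑ = 95.77·140 → Cₑ = 5330 mg/L.
Load = 2.270 m³/s × 5330 g/m³ × 86 400 s/d = 1045000 kg/d.

1050000 kg/d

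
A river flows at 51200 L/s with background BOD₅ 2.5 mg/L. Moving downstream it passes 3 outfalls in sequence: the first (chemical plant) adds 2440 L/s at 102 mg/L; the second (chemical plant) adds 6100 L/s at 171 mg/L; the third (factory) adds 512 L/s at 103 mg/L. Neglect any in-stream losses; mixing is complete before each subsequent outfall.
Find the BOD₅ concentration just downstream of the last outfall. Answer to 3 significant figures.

Outfall 1: combined Q = 53640 L/s; C = (51200·2.500 + 2440·102.0)/53640 = 7.026 mg/L.
Outfall 2: combined Q = 59740 L/s; C = (53640·7.026 + 6100·171.0)/59740 = 23.77 mg/L.
Outfall 3: combined Q = 60250 L/s; C = (59740·23.77 + 512.0·103.0)/60250 = 24.44 mg/L.

24.4 mg/L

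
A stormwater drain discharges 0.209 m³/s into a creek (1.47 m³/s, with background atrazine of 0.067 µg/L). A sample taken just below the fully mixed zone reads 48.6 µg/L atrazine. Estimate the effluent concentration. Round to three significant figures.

390 µg/L

Mass balance: 1.470·0.06700 + 0.2090·Cₑ = 1.679·48.60
→ Cₑ = (1.679·48.60 − 1.470·0.06700) / 0.2090 = 390.0 µg/L.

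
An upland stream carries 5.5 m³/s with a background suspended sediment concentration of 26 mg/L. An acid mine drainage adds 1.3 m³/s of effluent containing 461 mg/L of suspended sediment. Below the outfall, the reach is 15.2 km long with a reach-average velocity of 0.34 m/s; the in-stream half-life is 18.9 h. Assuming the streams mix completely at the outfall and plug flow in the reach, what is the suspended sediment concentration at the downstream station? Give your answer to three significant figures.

After mixing, C = (5.500·26.00 + 1.300·461.0) / 6.800 = 742.3/6.800 = 109.2 mg/L.
Travel time t = 15.2·1000 / 0.34 = 44710 s = 12.42 h.
Half-life 18.9 h → k = ln 2 / 18.9 = 0.03667 h⁻¹ = 0.8802 d⁻¹.
After decay, C = 109.2 × e^(−kt) = 109.2 × 0.6342 = 69.23 mg/L.

69.2 mg/L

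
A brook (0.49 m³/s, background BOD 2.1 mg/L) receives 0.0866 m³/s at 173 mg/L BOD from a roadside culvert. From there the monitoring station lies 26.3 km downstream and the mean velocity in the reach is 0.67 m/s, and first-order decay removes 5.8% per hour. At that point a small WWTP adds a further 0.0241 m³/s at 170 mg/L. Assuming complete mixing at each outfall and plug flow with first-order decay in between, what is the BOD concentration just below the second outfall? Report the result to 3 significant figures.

After mixing, C = (0.4900·2.100 + 0.08660·173.0) / 0.5766 = 16.01/0.5766 = 27.77 mg/L; combined flow 0.5766 m³/s.
Travel time t = 26.3·1000 / 0.67 = 39250 s = 10.90 h.
5.8%/h lost → k = −ln(1 − 0.058) = 0.05975 h⁻¹.
Decay over the reach: 27.77·exp(−kt) = 27.77·0.5213 = 14.47 mg/L.
At the second outfall, C = (0.5766·14.47 + 0.02410·170.0) / (0.5766 + 0.02410) = 20.71 mg/L.

20.7 mg/L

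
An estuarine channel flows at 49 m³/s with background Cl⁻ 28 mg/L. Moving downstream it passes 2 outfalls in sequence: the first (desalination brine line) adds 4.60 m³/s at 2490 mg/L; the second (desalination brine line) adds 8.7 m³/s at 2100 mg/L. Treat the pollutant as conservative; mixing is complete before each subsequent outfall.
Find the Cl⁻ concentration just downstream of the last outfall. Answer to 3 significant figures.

499 mg/L

After outfall 1: Q = 49.00 + 4.600 = 53.60 m³/s; C = (49.00·28.00 + 4.600·2490)/53.60 = 239.3 mg/L.
After outfall 2: Q = 53.60 + 8.700 = 62.30 m³/s; C = (53.60·239.3 + 8.700·2100)/62.30 = 499.1 mg/L.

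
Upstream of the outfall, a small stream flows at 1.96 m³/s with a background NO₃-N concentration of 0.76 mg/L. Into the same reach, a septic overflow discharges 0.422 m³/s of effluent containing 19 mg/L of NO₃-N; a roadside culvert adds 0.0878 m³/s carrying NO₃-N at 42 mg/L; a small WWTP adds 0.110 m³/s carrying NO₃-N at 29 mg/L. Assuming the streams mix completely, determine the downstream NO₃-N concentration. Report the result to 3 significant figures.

6.35 mg/L

Flow-weighted average: C = (1.960·0.7600 + 0.4220·19.00 + 0.08780·42.00 + 0.1100·29.00) / 2.580 = 16.39/2.580 = 6.351 mg/L.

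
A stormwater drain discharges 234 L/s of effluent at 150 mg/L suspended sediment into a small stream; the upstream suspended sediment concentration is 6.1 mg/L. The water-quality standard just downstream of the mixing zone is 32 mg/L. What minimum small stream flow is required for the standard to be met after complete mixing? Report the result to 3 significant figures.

1070 L/s

Set C_mix = 32: (Q·6.100 + 234.0·150.0) / (Q + 234.0) = 32
→ Q = 234.0·(150.0 − 32)/(32 − 6.100) = 1066 L/s.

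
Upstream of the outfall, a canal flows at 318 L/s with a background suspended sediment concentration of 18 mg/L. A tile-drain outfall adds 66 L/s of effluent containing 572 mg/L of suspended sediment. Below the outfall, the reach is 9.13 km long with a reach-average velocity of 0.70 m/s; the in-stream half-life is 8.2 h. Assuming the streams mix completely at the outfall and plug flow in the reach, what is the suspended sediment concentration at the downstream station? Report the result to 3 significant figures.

83.4 mg/L

Flow-weighted average: C = (318.0·18.00 + 66.00·572.0) / 384.0 = 43480/384.0 = 113.2 mg/L.
Travel time t = 9.13·1000 / 0.70 = 13040 s = 3.623 h.
Half-life 8.2 h → k = ln 2 / 8.2 = 0.08453 h⁻¹ = 2.029 d⁻¹.
First-order decay: C = 113.2·exp(−k·t) = 113.2·0.7362 = 83.35 mg/L.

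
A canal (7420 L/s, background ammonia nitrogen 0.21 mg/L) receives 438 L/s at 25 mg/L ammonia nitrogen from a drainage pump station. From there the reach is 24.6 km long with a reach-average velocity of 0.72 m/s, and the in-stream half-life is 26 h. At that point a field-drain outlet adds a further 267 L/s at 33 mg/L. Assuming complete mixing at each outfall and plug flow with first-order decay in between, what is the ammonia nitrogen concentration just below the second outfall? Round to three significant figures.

2.28 mg/L

Mass balance: C = (7420·0.2100 + 438.0·25.00) / 7858 = 12510/7858 = 1.592 mg/L; combined flow 7858 L/s.
Travel time t = 24.6·1000 / 0.72 = 34170 s = 9.491 h.
Half-life 26 h → k = ln 2 / 26 = 0.02666 h⁻¹ = 0.6398 d⁻¹.
First-order decay: C = 1.592·exp(−k·t) = 1.592·0.7765 = 1.236 mg/L.
Second outfall: C = (7858·1.236 + 267.0·33.00)/8125 = 2.280 mg/L.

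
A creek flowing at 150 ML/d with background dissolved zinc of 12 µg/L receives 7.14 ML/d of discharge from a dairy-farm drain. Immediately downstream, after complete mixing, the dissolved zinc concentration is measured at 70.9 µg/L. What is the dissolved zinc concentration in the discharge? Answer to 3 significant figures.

Mass balance: 150.0·12.00 + 7.140·Cₑ = 157.1·70.90
→ Cₑ = (157.1·70.90 − 150.0·12.00) / 7.140 = 1308 µg/L.

1310 µg/L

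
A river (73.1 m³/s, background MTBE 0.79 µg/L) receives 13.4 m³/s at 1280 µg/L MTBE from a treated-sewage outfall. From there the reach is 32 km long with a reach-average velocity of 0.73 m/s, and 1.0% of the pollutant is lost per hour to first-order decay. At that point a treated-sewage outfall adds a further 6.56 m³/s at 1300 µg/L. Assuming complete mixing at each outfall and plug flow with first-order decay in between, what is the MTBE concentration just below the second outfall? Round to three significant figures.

255 µg/L

Mixed concentration C = ΣQC/ΣQ = (73.10·0.7900 + 13.40·1280) / 86.50 = 17210/86.50 = 199.0 µg/L; combined flow 86.50 m³/s.
Travel time t = 32·1000 / 0.73 = 43840 s = 12.18 h.
1.0%/h lost → k = −ln(1 − 0.01) = 0.01005 h⁻¹.
After decay, C = 199.0 × e^(−kt) = 199.0 × 0.8848 = 176.0 µg/L.
At the second outfall, C = (86.50·176.0 + 6.560·1300) / (86.50 + 6.560) = 255.3 µg/L.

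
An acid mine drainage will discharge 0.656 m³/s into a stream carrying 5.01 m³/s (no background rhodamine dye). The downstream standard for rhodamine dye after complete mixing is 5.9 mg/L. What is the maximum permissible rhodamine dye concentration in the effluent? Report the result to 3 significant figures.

At the limit, (Qr·Cr + Qe·Cₑ)/(Qr + Qe) = 5.9:
Cₑ = (5.666·5.9 − 5.010·0) / 0.6560 = 50.96 mg/L.

51.0 mg/L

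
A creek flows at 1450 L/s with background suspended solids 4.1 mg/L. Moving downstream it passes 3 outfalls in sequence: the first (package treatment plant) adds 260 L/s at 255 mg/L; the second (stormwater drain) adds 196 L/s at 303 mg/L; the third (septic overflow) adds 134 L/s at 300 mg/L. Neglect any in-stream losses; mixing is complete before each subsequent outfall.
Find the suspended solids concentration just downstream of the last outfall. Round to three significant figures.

After outfall 1: Q = 1450 + 260.0 = 1710 L/s; C = (1450·4.100 + 260.0·255.0)/1710 = 42.25 mg/L.
After outfall 2: Q = 1710 + 196.0 = 1906 L/s; C = (1710·42.25 + 196.0·303.0)/1906 = 69.06 mg/L.
After outfall 3: Q = 1906 + 134.0 = 2040 L/s; C = (1906·69.06 + 134.0·300.0)/2040 = 84.23 mg/L.

84.2 mg/L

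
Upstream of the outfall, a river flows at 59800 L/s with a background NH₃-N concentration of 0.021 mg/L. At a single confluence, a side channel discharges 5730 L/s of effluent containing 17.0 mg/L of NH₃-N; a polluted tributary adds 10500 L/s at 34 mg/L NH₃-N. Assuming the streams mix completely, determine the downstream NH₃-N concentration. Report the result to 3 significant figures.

Conservation of mass: C = (59800·0.02100 + 5730·17.00 + 10500·34.00) / 76030 = 455700/76030 = 5.993 mg/L.

5.99 mg/L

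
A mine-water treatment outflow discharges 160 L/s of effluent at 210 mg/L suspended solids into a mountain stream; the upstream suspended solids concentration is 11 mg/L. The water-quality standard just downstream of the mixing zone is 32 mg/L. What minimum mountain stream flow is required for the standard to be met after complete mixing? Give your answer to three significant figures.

Set C_mix = 32: (Q·11.00 + 160.0·210.0) / (Q + 160.0) = 32
→ Q = 160.0·(210.0 − 32)/(32 − 11.00) = 1356 L/s.

1360 L/s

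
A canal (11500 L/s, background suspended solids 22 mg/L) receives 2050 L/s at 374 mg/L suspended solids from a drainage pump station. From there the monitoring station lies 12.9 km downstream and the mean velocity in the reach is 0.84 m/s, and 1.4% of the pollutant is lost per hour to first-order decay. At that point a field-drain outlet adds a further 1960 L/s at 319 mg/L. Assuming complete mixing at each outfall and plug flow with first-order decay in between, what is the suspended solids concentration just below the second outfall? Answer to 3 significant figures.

102 mg/L

Conservation of mass: C = (11500·22.00 + 2050·374.0) / 13550 = 1020000/13550 = 75.25 mg/L; combined flow 13550 L/s.
Travel time t = 12.9·1000 / 0.84 = 15360 s = 4.266 h.
1.4%/h lost → k = −ln(1 − 0.014) = 0.01410 h⁻¹.
First-order decay: C = 75.25·exp(−k·t) = 75.25·0.9416 = 70.86 mg/L.
At the second outfall, C = (13550·70.86 + 1960·319.0) / (13550 + 1960) = 102.2 mg/L.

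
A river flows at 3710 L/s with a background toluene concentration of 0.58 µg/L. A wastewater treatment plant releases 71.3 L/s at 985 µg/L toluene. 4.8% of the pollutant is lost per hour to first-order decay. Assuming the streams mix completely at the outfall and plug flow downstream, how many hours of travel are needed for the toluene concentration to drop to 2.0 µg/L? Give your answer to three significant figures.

45.9 h

Conservation of mass: C = (3710·0.5800 + 71.30·985.0) / 3781 = 72380/3781 = 19.14 µg/L.
4.8%/h lost → k = −ln(1 − 0.048) = 0.04919 h⁻¹.
19.14·exp(−k·t) = 2.0 → t = ln(19.14/2.0)/k = 165300 s = 45.92 h.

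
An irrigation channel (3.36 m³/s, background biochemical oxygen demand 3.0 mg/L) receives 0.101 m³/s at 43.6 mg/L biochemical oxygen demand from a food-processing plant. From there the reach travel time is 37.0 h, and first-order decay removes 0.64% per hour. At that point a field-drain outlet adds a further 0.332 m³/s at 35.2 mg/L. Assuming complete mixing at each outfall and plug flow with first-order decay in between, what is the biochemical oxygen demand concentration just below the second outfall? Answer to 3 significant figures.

Conservation of mass: C = (3.360·3.000 + 0.1010·43.60) / 3.461 = 14.48/3.461 = 4.185 mg/L; combined flow 3.461 m³/s.
0.64%/h lost → k = −ln(1 − 0.0064) = 0.006421 h⁻¹.
After decay, C = 4.185 × e^(−kt) = 4.185 × 0.7885 = 3.300 mg/L.
Second outfall: C = (3.461·3.300 + 0.3320·35.20)/3.793 = 6.092 mg/L.

6.09 mg/L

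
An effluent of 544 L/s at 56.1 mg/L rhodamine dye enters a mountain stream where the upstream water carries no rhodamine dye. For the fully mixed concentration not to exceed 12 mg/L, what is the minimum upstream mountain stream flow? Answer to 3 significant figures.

2000 L/s

Set C_mix = 12: (Q·0 + 544.0·56.10) / (Q + 544.0) = 12
→ Q = 544.0·(56.10 − 12)/(12 − 0) = 1999 L/s.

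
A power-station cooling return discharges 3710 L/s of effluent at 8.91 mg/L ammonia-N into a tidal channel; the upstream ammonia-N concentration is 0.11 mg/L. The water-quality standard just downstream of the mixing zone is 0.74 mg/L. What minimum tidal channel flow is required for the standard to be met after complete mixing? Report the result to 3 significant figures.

48100 L/s

Set C_mix = 0.74: (Q·0.1100 + 3710·8.910) / (Q + 3710) = 0.74
→ Q = 3710·(8.910 − 0.74)/(0.74 − 0.1100) = 48110 L/s.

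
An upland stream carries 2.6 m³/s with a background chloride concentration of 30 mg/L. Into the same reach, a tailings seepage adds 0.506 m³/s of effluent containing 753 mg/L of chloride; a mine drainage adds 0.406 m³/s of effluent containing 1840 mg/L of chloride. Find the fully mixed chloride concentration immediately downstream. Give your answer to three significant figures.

343 mg/L

Mixed concentration C = ΣQC/ΣQ = (2.600·30.00 + 0.5060·753.0 + 0.4060·1840) / 3.512 = 1206/3.512 = 343.4 mg/L.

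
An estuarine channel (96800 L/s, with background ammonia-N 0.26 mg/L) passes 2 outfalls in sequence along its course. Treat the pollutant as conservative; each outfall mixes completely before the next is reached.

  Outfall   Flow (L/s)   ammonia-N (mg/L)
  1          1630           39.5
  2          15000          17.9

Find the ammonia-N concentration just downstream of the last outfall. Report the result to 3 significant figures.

3.16 mg/L

Below outfall 1: Q → 98430 L/s, C = (96800·0.2600 + 1630·39.50)/98430 = 0.9098 mg/L.
Below outfall 2: Q → 113400 L/s, C = (98430·0.9098 + 15000·17.90)/113400 = 3.157 mg/L.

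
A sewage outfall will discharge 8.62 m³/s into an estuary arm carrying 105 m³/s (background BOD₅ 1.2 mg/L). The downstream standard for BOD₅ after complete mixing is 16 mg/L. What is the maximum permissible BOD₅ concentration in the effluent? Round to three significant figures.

At the limit, (Qr·Cr + Qe·Cₑ)/(Qr + Qe) = 16:
Cₑ = (113.6·16 − 105.0·1.200) / 8.620 = 196.3 mg/L.

196 mg/L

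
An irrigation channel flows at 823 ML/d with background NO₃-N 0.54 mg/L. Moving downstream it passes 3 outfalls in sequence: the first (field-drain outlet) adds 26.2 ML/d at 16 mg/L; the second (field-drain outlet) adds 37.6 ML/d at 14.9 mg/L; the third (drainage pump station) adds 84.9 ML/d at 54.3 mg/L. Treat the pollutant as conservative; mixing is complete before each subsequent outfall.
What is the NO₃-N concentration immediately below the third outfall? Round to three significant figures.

6.21 mg/L

Outfall 1: combined Q = 849.2 ML/d; C = (823.0·0.5400 + 26.20·16.00)/849.2 = 1.017 mg/L.
Outfall 2: combined Q = 886.8 ML/d; C = (849.2·1.017 + 37.60·14.90)/886.8 = 1.606 mg/L.
Outfall 3: combined Q = 971.7 ML/d; C = (886.8·1.606 + 84.90·54.30)/971.7 = 6.210 mg/L.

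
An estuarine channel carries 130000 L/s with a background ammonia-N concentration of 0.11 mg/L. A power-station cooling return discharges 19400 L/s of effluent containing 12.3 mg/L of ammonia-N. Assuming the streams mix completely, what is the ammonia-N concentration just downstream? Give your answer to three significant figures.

After mixing, C = (130000·0.1100 + 19400·12.30) / 149400 = 252900/149400 = 1.693 mg/L.

1.69 mg/L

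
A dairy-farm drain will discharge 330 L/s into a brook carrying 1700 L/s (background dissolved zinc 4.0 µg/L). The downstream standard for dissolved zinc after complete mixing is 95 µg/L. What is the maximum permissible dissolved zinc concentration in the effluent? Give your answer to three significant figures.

564 µg/L

At the limit, (Qr·Cr + Qe·Cₑ)/(Qr + Qe) = 95:
Cₑ = (2030·95 − 1700·4.000) / 330.0 = 563.8 µg/L.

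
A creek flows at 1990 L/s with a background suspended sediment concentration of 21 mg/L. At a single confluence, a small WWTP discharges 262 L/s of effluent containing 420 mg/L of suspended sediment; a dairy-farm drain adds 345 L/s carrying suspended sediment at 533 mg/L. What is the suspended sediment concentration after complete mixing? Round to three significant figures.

Flow-weighted average: C = (1990·21.00 + 262.0·420.0 + 345.0·533.0) / 2597 = 335700/2597 = 129.3 mg/L.

129 mg/L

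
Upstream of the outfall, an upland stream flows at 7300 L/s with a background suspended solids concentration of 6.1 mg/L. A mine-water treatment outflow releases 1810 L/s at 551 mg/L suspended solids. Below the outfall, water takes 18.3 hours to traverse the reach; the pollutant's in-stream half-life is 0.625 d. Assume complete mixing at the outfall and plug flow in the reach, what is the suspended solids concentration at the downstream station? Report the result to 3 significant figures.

Mass balance: C = (7300·6.100 + 1810·551.0) / 9110 = 1042000/9110 = 114.4 mg/L.
Half-life 0.625 d → k = ln 2 / 0.625 = 1.109 d⁻¹.
First-order decay: C = 114.4·exp(−k·t) = 114.4·0.4293 = 49.09 mg/L.

49.1 mg/L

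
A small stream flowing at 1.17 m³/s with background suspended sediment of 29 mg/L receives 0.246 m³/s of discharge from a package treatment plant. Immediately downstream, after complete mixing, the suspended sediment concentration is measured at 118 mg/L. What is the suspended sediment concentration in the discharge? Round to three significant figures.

541 mg/L

Mass balance: 1.170·29.00 + 0.2460·Cₑ = 1.416·118.0
→ Cₑ = (1.416·118.0 − 1.170·29.00) / 0.2460 = 541.3 mg/L.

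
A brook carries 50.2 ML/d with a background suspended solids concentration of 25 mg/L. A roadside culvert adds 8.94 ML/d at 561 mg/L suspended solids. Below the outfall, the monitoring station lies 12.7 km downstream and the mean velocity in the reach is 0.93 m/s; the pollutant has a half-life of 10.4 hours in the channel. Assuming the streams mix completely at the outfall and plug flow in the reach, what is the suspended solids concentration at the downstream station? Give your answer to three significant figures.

Mass balance: C = (50.20·25.00 + 8.940·561.0) / 59.14 = 6270/59.14 = 106.0 mg/L.
Travel time t = 12.7·1000 / 0.93 = 13660 s = 3.793 h.
Half-life 10.4 h → k = ln 2 / 10.4 = 0.06665 h⁻¹ = 1.600 d⁻¹.
Decay over the reach: 106.0·exp(−kt) = 106.0·0.7766 = 82.34 mg/L.

82.3 mg/L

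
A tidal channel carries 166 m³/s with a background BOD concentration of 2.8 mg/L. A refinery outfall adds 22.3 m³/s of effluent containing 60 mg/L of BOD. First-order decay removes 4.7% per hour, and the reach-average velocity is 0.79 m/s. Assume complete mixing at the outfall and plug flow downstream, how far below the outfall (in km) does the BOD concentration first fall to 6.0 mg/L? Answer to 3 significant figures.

Conservation of mass: C = (166.0·2.800 + 22.30·60.00) / 188.3 = 1803/188.3 = 9.574 mg/L.
4.7%/h lost → k = −ln(1 − 0.047) = 0.04814 h⁻¹.
Set 9.574·exp(−k·t) = 6.0 → t = ln(9.574/6.0)/k = 34950 s = 9.707 h.
Distance = v·t = 0.79·34950 = 27610 m = 27.61 km.

27.6 km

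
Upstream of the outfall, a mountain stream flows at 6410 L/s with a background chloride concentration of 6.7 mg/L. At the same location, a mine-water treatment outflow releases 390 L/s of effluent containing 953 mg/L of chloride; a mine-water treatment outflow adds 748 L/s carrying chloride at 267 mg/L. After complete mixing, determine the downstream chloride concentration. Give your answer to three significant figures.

81.4 mg/L

Flow-weighted average: C = (6410·6.700 + 390.0·953.0 + 748.0·267.0) / 7548 = 614300/7548 = 81.39 mg/L.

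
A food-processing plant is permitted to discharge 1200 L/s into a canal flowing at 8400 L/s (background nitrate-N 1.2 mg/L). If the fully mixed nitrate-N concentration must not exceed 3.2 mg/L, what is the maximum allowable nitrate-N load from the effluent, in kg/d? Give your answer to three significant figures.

1780 kg/d

Mass balance at the limit: 8400·1.200 + 1200·Cₑ = 9600·3.2 → Cₑ = 17.20 mg/L.
1200 L/s = 1.200 m³/s. Load = 1.200 m³/s × 17.20 g/m³ × 86 400 s/d = 1783 kg/d.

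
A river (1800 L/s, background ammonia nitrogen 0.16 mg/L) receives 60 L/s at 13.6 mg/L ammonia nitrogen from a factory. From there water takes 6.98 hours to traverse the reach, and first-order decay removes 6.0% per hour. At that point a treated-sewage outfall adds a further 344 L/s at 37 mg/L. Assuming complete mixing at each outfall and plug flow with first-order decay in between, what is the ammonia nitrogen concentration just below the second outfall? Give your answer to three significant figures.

Mass balance: C = (1800·0.1600 + 60.00·13.60) / 1860 = 1104/1860 = 0.5935 mg/L; combined flow 1860 L/s.
6.0%/h lost → k = −ln(1 − 0.06) = 0.06188 h⁻¹.
After decay, C = 0.5935 × e^(−kt) = 0.5935 × 0.6493 = 0.3854 mg/L.
At the second outfall, C = (1860·0.3854 + 344.0·37.00) / (1860 + 344.0) = 6.100 mg/L.

6.10 mg/L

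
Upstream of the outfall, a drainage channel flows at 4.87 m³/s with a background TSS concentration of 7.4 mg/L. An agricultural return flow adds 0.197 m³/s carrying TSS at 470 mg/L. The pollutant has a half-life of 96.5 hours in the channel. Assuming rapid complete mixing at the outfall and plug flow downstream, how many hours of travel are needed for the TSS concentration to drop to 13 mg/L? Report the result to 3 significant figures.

After mixing, C = (4.870·7.400 + 0.1970·470.0) / 5.067 = 128.6/5.067 = 25.39 mg/L.
Half-life 96.5 h → k = ln 2 / 96.5 = 0.007183 h⁻¹ = 0.1724 d⁻¹.
25.39·exp(−k·t) = 13 → t = ln(25.39/13)/k = 335400 s = 93.17 h.

93.2 h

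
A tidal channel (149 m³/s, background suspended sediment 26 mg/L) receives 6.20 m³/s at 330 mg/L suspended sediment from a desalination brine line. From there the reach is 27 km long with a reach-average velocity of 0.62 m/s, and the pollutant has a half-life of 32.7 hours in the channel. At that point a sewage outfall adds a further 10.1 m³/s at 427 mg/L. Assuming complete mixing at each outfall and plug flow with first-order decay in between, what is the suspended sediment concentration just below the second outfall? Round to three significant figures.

Mixed concentration C = ΣQC/ΣQ = (149.0·26.00 + 6.200·330.0) / 155.2 = 5920/155.2 = 38.14 mg/L; combined flow 155.2 m³/s.
Travel time t = 27·1000 / 0.62 = 43550 s = 12.10 h.
Half-life 32.7 h → k = ln 2 / 32.7 = 0.02120 h⁻¹ = 0.5087 d⁻¹.
Decay over the reach: 38.14·exp(−kt) = 38.14·0.7738 = 29.52 mg/L.
At the second outfall, C = (155.2·29.52 + 10.10·427.0) / (155.2 + 10.10) = 53.80 mg/L.

53.8 mg/L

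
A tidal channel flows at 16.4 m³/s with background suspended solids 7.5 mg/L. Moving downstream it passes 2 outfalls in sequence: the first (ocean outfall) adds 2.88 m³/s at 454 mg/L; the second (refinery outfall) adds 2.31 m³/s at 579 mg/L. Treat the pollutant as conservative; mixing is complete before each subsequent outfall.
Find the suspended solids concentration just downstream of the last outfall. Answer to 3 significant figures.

128 mg/L

Outfall 1: combined Q = 19.28 m³/s; C = (16.40·7.500 + 2.880·454.0)/19.28 = 74.20 mg/L.
Outfall 2: combined Q = 21.59 m³/s; C = (19.28·74.20 + 2.310·579.0)/21.59 = 128.2 mg/L.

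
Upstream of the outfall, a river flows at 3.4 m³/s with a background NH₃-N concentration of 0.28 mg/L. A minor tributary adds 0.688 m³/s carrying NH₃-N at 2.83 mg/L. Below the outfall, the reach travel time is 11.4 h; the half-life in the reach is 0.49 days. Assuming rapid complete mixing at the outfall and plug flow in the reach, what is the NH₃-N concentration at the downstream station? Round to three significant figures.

0.362 mg/L

Flow-weighted average: C = (3.400·0.2800 + 0.6880·2.830) / 4.088 = 2.899/4.088 = 0.7092 mg/L.
Half-life 0.49 d → k = ln 2 / 0.49 = 1.415 d⁻¹.
First-order decay: C = 0.7092·exp(−k·t) = 0.7092·0.5107 = 0.3622 mg/L.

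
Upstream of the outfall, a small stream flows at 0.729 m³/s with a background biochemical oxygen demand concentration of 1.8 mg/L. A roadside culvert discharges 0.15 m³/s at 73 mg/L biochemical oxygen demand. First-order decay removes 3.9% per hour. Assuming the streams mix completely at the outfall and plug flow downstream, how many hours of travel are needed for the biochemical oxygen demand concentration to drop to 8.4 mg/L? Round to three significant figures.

Flow-weighted average: C = (0.7290·1.800 + 0.1500·73.00) / 0.8790 = 12.26/0.8790 = 13.95 mg/L.
3.9%/h lost → k = −ln(1 − 0.039) = 0.03978 h⁻¹.
13.95·exp(−k·t) = 8.4 → t = ln(13.95/8.4)/k = 45900 s = 12.75 h.

12.8 h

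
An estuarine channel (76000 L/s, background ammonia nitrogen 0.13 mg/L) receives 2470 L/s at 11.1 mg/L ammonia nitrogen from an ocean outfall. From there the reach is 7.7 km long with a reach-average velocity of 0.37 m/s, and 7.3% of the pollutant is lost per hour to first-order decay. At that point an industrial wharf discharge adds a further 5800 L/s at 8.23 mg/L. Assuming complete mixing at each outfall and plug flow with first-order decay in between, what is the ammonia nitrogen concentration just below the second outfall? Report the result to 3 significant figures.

Mixed concentration C = ΣQC/ΣQ = (76000·0.1300 + 2470·11.10) / 78470 = 37300/78470 = 0.4753 mg/L; combined flow 78470 L/s.
Travel time t = 7.7·1000 / 0.37 = 20810 s = 5.781 h.
7.3%/h lost → k = −ln(1 − 0.073) = 0.07580 h⁻¹.
Decay over the reach: 0.4753·exp(−kt) = 0.4753·0.6452 = 0.3067 mg/L.
Second outfall: C = (78470·0.3067 + 5800·8.230)/84270 = 0.8520 mg/L.

0.852 mg/L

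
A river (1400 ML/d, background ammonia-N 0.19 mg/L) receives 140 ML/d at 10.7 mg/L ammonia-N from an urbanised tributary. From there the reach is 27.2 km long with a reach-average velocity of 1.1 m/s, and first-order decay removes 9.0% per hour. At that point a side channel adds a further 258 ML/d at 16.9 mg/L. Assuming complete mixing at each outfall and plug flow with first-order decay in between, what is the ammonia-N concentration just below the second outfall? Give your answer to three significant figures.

Mass balance: C = (1400·0.1900 + 140.0·10.70) / 1540 = 1764/1540 = 1.145 mg/L; combined flow 1540 ML/d.
Travel time t = 27.2·1000 / 1.1 = 24730 s = 6.869 h.
9.0%/h lost → k = −ln(1 − 0.09) = 0.09431 h⁻¹.
Applying C = C₀e^(−kt): 1.145 × 0.5232 = 0.5993 mg/L.
At the second outfall, C = (1540·0.5993 + 258.0·16.90) / (1540 + 258.0) = 2.938 mg/L.

2.94 mg/L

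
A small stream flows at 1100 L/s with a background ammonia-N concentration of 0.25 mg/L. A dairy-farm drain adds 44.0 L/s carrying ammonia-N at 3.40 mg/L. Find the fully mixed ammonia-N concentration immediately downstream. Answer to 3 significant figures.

0.371 mg/L

After mixing, C = (1100·0.2500 + 44.00·3.400) / 1144 = 424.6/1144 = 0.3712 mg/L.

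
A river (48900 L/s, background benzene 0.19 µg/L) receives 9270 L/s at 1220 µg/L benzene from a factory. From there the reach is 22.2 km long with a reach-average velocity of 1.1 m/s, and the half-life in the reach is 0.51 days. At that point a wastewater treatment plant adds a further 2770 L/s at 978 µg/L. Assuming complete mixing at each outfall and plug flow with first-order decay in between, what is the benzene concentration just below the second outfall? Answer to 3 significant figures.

Mixed concentration C = ΣQC/ΣQ = (48900·0.1900 + 9270·1220) / 58170 = 11320000/58170 = 194.6 µg/L; combined flow 58170 L/s.
Travel time t = 22.2·1000 / 1.1 = 20180 s = 5.606 h.
Half-life 0.51 d → k = ln 2 / 0.51 = 1.359 d⁻¹.
After decay, C = 194.6 × e^(−kt) = 194.6 × 0.7280 = 141.7 µg/L.
At the second outfall, C = (58170·141.7 + 2770·978.0) / (58170 + 2770) = 179.7 µg/L.

180 µg/L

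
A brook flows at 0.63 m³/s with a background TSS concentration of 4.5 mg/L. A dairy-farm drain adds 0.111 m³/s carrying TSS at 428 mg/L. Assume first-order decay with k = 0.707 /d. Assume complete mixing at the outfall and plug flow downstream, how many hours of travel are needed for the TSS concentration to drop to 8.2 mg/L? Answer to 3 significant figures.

71.8 h

Conservation of mass: C = (0.6300·4.500 + 0.1110·428.0) / 0.7410 = 50.34/0.7410 = 67.94 mg/L.
67.94·exp(−k·t) = 8.2 → t = ln(67.94/8.2)/k = 258400 s = 71.78 h.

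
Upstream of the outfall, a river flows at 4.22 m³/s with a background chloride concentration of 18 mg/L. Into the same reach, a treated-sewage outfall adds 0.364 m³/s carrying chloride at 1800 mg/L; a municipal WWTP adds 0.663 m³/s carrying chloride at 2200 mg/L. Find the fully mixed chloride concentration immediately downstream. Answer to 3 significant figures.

417 mg/L

Mixed concentration C = ΣQC/ΣQ = (4.220·18.00 + 0.3640·1800 + 0.6630·2200) / 5.247 = 2190/5.247 = 417.3 mg/L.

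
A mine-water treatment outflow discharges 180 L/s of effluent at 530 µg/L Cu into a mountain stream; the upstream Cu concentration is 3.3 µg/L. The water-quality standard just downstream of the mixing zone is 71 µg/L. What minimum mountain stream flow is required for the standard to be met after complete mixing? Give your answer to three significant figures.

1220 L/s

Set C_mix = 71: (Q·3.300 + 180.0·530.0) / (Q + 180.0) = 71
→ Q = 180.0·(530.0 − 71)/(71 − 3.300) = 1220 L/s.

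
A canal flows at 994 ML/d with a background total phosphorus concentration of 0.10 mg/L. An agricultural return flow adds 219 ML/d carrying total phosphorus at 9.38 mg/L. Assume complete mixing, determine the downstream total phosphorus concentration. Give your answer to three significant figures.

1.78 mg/L

Mixed concentration C = ΣQC/ΣQ = (994.0·0.1000 + 219.0·9.380) / 1213 = 2154/1213 = 1.775 mg/L.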